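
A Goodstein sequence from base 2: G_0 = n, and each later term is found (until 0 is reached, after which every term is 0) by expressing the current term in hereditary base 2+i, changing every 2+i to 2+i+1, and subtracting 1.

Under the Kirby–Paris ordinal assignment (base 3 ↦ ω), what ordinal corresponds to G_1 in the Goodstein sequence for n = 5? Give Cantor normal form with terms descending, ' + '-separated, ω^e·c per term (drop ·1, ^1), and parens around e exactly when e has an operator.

i=0: 5 = 2^2 + 1 (b=2); 2→3: 3^3 + 1 = 28; 28−1 = 27
i=1: 27 = 3^3 (b=3); 3→4: 4^4 = 256; 256−1 = 255

ω^ω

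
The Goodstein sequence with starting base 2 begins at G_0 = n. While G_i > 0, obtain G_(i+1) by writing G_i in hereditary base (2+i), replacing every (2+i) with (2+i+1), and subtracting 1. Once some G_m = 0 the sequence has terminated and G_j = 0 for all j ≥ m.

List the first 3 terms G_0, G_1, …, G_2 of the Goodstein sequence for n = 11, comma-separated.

11, 84, 1027

11 —HB2→ 2^(2 + 1) + 2 + 1 —bump→ 3^(3 + 1) + 3 + 1 = 85 —(−1)→ 84
84 —HB3→ 3^(3 + 1) + 3 —bump→ 4^(4 + 1) + 4 = 1028 —(−1)→ 1027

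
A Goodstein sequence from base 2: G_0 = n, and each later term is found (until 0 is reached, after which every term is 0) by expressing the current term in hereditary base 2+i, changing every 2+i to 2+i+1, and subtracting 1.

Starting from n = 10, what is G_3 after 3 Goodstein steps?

15625

i=0: 10 = 2^(2 + 1) + 2 (b=2); 2→3: 3^(3 + 1) + 3 = 84; 84−1 = 83
i=1: 83 = 3^(3 + 1) + 2 (b=3); 3→4: 4^(4 + 1) + 2 = 1026; 1026−1 = 1025
i=2: 1025 = 4^(4 + 1) + 1 (b=4); 4→5: 5^(5 + 1) + 1 = 15626; 15626−1 = 15625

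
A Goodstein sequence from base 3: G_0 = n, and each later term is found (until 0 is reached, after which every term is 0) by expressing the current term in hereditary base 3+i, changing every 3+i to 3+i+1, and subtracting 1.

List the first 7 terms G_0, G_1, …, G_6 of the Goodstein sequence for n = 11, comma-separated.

(0) 11|_3 = 3^2 + 2 ↦ 4^2 + 2|_4 = 18 ⇒ 17
(1) 17|_4 = 4^2 + 1 ↦ 5^2 + 1|_5 = 26 ⇒ 25
(2) 25|_5 = 5^2 ↦ 6^2|_6 = 36 ⇒ 35
(3) 35|_6 = 5·6 + 5 ↦ 5·7 + 5|_7 = 40 ⇒ 39
(4) 39|_7 = 5·7 + 4 ↦ 5·8 + 4|_8 = 44 ⇒ 43
(5) 43|_8 = 5·8 + 3 ↦ 5·9 + 3|_9 = 48 ⇒ 47

11, 17, 25, 35, 39, 43, 47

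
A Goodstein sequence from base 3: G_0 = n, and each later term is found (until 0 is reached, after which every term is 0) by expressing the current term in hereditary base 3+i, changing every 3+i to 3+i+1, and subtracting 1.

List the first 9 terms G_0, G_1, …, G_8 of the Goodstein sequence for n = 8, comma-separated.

8, 9, 10, 11, 11, 11, 11, 11, 11

G_0 = 8. HB_3(8) = 2·3 + 2. Bump = 10. G_1 = 9.
G_1 = 9. HB_4(9) = 2·4 + 1. Bump = 11. G_2 = 10.
G_2 = 10. HB_5(10) = 2·5. Bump = 12. G_3 = 11.
G_3 = 11. HB_6(11) = 6 + 5. Bump = 12. G_4 = 11.
G_4 = 11. HB_7(11) = 7 + 4. Bump = 12. G_5 = 11.
G_5 = 11. HB_8(11) = 8 + 3. Bump = 12. G_6 = 11.
G_6 = 11. HB_9(11) = 9 + 2. Bump = 12. G_7 = 11.
G_7 = 11. HB_10(11) = 10 + 1. Bump = 12. G_8 = 11.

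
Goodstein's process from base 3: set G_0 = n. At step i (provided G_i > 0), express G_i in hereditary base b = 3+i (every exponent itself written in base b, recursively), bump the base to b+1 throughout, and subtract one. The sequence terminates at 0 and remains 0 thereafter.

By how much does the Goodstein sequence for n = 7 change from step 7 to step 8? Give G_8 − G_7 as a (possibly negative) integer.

-1

7 —HB3→ 2·3 + 1 —bump→ 2·4 + 1 = 9 —(−1)→ 8
8 —HB4→ 2·4 —bump→ 2·5 = 10 —(−1)→ 9
9 —HB5→ 5 + 4 —bump→ 6 + 4 = 10 —(−1)→ 9
9 —HB6→ 6 + 3 —bump→ 7 + 3 = 10 —(−1)→ 9
9 —HB7→ 7 + 2 —bump→ 8 + 2 = 10 —(−1)→ 9
9 —HB8→ 8 + 1 —bump→ 9 + 1 = 10 —(−1)→ 9
9 —HB9→ 9 —bump→ 10 = 10 —(−1)→ 9
9 —HB10→ 9 —bump→ 9 = 9 —(−1)→ 8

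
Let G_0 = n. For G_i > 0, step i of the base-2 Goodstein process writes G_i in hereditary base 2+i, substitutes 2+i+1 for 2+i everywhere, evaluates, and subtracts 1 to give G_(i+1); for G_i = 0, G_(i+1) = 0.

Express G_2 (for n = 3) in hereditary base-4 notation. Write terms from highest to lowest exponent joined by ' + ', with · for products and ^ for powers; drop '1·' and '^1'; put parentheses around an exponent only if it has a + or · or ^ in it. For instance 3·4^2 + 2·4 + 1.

3

i=0: 3 = 2 + 1 (b=2); 2→3: 3 + 1 = 4; 4−1 = 3
i=1: 3 = 3 (b=3); 3→4: 4 = 4; 4−1 = 3
i=2: 3 = 3 (b=4); 4→5: 3 = 3; 3−1 = 2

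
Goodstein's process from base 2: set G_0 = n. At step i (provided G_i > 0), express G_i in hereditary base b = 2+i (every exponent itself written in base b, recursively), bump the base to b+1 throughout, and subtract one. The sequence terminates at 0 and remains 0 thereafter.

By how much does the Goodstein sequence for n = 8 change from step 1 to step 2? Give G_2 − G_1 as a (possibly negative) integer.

473

G_0=8  [base 2] 2^(2 + 1)  →[2↦3]→  3^(3 + 1) = 81  −1 ⇒ G_1=80
G_1=80  [base 3] 2·3^3 + 2·3^2 + 2·3 + 2  →[3↦4]→  2·4^4 + 2·4^2 + 2·4 + 2 = 554  −1 ⇒ G_2=553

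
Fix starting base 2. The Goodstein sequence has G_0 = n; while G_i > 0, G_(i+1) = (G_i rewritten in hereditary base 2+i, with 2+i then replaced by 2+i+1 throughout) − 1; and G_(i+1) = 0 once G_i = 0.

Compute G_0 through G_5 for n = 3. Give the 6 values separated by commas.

3, 3, 3, 2, 1, 0

step 0: 3 = 2 + 1; sub 3 for 2: 3 + 1; = 4; G_1 = 4−1 = 3
step 1: 3 = 3; sub 4 for 3: 4; = 4; G_2 = 4−1 = 3
step 2: 3 = 3; sub 5 for 4: 3; = 3; G_3 = 3−1 = 2
step 3: 2 = 2; sub 6 for 5: 2; = 2; G_4 = 2−1 = 1
step 4: 1 = 1; sub 7 for 6: 1; = 1; G_5 = 1−1 = 0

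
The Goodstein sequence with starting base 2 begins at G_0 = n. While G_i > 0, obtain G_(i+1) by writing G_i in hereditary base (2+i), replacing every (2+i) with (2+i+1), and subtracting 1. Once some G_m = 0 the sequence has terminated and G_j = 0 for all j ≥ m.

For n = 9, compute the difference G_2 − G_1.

942

i=0: 9 = 2^(2 + 1) + 1 (b=2); 2→3: 3^(3 + 1) + 1 = 82; 82−1 = 81
i=1: 81 = 3^(3 + 1) (b=3); 3→4: 4^(4 + 1) = 1024; 1024−1 = 1023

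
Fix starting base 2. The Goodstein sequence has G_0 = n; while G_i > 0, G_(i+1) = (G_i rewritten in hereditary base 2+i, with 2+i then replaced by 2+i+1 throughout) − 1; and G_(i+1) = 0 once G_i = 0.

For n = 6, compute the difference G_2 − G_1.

[0] 6 ≡ 2^2 + 2 (base 2). Lift 3: 30. −1: 29.
[1] 29 ≡ 3^3 + 2 (base 3). Lift 4: 258. −1: 257.

228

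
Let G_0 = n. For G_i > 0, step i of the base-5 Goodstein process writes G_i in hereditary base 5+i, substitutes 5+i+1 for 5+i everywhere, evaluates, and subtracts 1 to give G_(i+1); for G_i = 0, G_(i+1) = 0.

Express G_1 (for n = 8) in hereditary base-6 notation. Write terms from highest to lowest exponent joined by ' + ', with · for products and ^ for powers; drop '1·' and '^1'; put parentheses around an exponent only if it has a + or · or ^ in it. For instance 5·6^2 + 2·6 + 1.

base 5: 8 = 5 + 3; at 6: 6 + 3 = 9; next = 8
base 6: 8 = 6 + 2; at 7: 7 + 2 = 9; next = 8

6 + 2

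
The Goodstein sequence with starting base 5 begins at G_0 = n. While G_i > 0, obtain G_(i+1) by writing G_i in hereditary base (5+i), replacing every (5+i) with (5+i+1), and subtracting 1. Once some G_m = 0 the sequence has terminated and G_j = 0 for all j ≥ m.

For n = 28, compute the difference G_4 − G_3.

(0) 28|_5 = 5^2 + 3 ↦ 6^2 + 3|_6 = 39 ⇒ 38
(1) 38|_6 = 6^2 + 2 ↦ 7^2 + 2|_7 = 51 ⇒ 50
(2) 50|_7 = 7^2 + 1 ↦ 8^2 + 1|_8 = 65 ⇒ 64
(3) 64|_8 = 8^2 ↦ 9^2|_9 = 81 ⇒ 80

16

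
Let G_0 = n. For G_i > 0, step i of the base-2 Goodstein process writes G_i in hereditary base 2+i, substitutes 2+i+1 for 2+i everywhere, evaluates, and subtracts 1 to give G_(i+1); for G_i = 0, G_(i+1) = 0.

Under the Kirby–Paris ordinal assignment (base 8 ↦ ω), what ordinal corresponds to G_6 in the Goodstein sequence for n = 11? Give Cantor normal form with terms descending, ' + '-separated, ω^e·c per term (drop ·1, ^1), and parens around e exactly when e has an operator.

step 0: 11 = 2^(2 + 1) + 2 + 1; sub 3 for 2: 3^(3 + 1) + 3 + 1; = 85; G_1 = 85−1 = 84
step 1: 84 = 3^(3 + 1) + 3; sub 4 for 3: 4^(4 + 1) + 4; = 1028; G_2 = 1028−1 = 1027
step 2: 1027 = 4^(4 + 1) + 3; sub 5 for 4: 5^(5 + 1) + 3; = 15628; G_3 = 15628−1 = 15627
step 3: 15627 = 5^(5 + 1) + 2; sub 6 for 5: 6^(6 + 1) + 2; = 279938; G_4 = 279938−1 = 279937
step 4: 279937 = 6^(6 + 1) + 1; sub 7 for 6: 7^(7 + 1) + 1; = 5764802; G_5 = 5764802−1 = 5764801
step 5: 5764801 = 7^(7 + 1); sub 8 for 7: 8^(8 + 1); = 134217728; G_6 = 134217728−1 = 134217727

ω^ω·7 + ω^7·7 + ω^6·7 + ω^5·7 + ω^4·7 + ω^3·7 + ω^2·7 + ω·7 + 7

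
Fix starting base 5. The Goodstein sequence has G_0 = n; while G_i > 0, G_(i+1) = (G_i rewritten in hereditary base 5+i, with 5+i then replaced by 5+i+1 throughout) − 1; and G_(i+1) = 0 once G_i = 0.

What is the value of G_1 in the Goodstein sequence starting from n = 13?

14

13 —HB5→ 2·5 + 3 —bump→ 2·6 + 3 = 15 —(−1)→ 14
14 —HB6→ 2·6 + 2 —bump→ 2·7 + 2 = 16 —(−1)→ 15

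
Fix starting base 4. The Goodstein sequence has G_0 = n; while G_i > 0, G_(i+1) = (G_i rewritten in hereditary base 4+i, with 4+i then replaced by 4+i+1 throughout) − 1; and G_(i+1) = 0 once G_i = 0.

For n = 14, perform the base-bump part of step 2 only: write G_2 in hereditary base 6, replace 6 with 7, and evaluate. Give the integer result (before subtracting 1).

step 0: 14 = 3·4 + 2; sub 5 for 4: 3·5 + 2; = 17; G_1 = 17−1 = 16
step 1: 16 = 3·5 + 1; sub 6 for 5: 3·6 + 1; = 19; G_2 = 19−1 = 18
step 2: 18 = 3·6; sub 7 for 6: 3·7; = 21; G_3 = 21−1 = 20

21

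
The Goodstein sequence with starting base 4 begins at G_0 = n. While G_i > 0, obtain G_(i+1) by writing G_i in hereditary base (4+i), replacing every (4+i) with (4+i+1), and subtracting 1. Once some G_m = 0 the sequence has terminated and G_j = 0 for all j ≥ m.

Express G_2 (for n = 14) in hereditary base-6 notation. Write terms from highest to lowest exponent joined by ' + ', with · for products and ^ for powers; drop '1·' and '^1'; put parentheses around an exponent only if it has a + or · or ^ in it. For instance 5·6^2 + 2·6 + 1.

3·6

G_0=14  [base 4] 3·4 + 2  →[4↦5]→  3·5 + 2 = 17  −1 ⇒ G_1=16
G_1=16  [base 5] 3·5 + 1  →[5↦6]→  3·6 + 1 = 19  −1 ⇒ G_2=18
G_2=18  [base 6] 3·6  →[6↦7]→  3·7 = 21  −1 ⇒ G_3=20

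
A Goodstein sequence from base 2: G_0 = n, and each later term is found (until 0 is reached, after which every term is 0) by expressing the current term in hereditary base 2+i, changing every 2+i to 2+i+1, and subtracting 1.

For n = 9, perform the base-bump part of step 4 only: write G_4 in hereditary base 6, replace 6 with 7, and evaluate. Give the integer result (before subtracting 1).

2471827

G_0=9  [base 2] 2^(2 + 1) + 1  →[2↦3]→  3^(3 + 1) + 1 = 82  −1 ⇒ G_1=81
G_1=81  [base 3] 3^(3 + 1)  →[3↦4]→  4^(4 + 1) = 1024  −1 ⇒ G_2=1023
G_2=1023  [base 4] 3·4^4 + 3·4^3 + 3·4^2 + 3·4 + 3  →[4↦5]→  3·5^5 + 3·5^3 + 3·5^2 + 3·5 + 3 = 9843  −1 ⇒ G_3=9842
G_3=9842  [base 5] 3·5^5 + 3·5^3 + 3·5^2 + 3·5 + 2  →[5↦6]→  3·6^6 + 3·6^3 + 3·6^2 + 3·6 + 2 = 140744  −1 ⇒ G_4=140743
G_4=140743  [base 6] 3·6^6 + 3·6^3 + 3·6^2 + 3·6 + 1  →[6↦7]→  3·7^7 + 3·7^3 + 3·7^2 + 3·7 + 1 = 2471827  −1 ⇒ G_5=2471826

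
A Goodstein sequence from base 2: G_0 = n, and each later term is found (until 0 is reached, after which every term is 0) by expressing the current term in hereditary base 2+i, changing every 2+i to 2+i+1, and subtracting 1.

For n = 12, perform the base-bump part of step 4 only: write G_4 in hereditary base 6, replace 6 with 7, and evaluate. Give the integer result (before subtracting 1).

5764911

(0) 12|_2 = 2^(2 + 1) + 2^2 ↦ 3^(3 + 1) + 3^3|_3 = 108 ⇒ 107
(1) 107|_3 = 3^(3 + 1) + 2·3^2 + 2·3 + 2 ↦ 4^(4 + 1) + 2·4^2 + 2·4 + 2|_4 = 1066 ⇒ 1065
(2) 1065|_4 = 4^(4 + 1) + 2·4^2 + 2·4 + 1 ↦ 5^(5 + 1) + 2·5^2 + 2·5 + 1|_5 = 15686 ⇒ 15685
(3) 15685|_5 = 5^(5 + 1) + 2·5^2 + 2·5 ↦ 6^(6 + 1) + 2·6^2 + 2·6|_6 = 280020 ⇒ 280019
(4) 280019|_6 = 6^(6 + 1) + 2·6^2 + 6 + 5 ↦ 7^(7 + 1) + 2·7^2 + 7 + 5|_7 = 5764911 ⇒ 5764910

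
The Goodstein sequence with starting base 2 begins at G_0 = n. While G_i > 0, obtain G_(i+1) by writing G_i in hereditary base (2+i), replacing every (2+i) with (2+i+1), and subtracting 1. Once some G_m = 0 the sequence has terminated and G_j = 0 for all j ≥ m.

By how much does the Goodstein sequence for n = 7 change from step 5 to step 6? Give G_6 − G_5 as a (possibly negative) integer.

[0] 7 ≡ 2^2 + 2 + 1 (base 2). Lift 3: 31. −1: 30.
[1] 30 ≡ 3^3 + 3 (base 3). Lift 4: 260. −1: 259.
[2] 259 ≡ 4^4 + 3 (base 4). Lift 5: 3128. −1: 3127.
[3] 3127 ≡ 5^5 + 2 (base 5). Lift 6: 46658. −1: 46657.
[4] 46657 ≡ 6^6 + 1 (base 6). Lift 7: 823544. −1: 823543.
[5] 823543 ≡ 7^7 (base 7). Lift 8: 16777216. −1: 16777215.

15953672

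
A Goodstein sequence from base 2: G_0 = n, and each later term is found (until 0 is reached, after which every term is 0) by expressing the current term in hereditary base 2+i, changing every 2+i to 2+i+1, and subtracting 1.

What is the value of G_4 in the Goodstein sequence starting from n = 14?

326591

(0) 14|_2 = 2^(2 + 1) + 2^2 + 2 ↦ 3^(3 + 1) + 3^3 + 3|_3 = 111 ⇒ 110
(1) 110|_3 = 3^(3 + 1) + 3^3 + 2 ↦ 4^(4 + 1) + 4^4 + 2|_4 = 1282 ⇒ 1281
(2) 1281|_4 = 4^(4 + 1) + 4^4 + 1 ↦ 5^(5 + 1) + 5^5 + 1|_5 = 18751 ⇒ 18750
(3) 18750|_5 = 5^(5 + 1) + 5^5 ↦ 6^(6 + 1) + 6^6|_6 = 326592 ⇒ 326591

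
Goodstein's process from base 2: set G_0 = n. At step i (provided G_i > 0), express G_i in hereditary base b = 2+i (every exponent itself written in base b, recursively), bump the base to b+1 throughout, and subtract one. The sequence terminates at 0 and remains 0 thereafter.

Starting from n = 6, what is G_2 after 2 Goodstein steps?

257

6 —HB2→ 2^2 + 2 —bump→ 3^3 + 3 = 30 —(−1)→ 29
29 —HB3→ 3^3 + 2 —bump→ 4^4 + 2 = 258 —(−1)→ 257
257 —HB4→ 4^4 + 1 —bump→ 5^5 + 1 = 3126 —(−1)→ 3125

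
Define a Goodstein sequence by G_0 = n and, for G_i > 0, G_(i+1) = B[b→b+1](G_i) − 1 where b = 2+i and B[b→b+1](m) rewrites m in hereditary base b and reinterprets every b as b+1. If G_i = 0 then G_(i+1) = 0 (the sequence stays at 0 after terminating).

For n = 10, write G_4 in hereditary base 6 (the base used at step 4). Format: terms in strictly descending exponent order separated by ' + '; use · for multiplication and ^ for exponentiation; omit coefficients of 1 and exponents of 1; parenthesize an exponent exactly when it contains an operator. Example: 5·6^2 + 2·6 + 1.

5·6^6 + 5·6^5 + 5·6^4 + 5·6^3 + 5·6^2 + 5·6 + 5

step 0: 10 = 2^(2 + 1) + 2; sub 3 for 2: 3^(3 + 1) + 3; = 84; G_1 = 84−1 = 83
step 1: 83 = 3^(3 + 1) + 2; sub 4 for 3: 4^(4 + 1) + 2; = 1026; G_2 = 1026−1 = 1025
step 2: 1025 = 4^(4 + 1) + 1; sub 5 for 4: 5^(5 + 1) + 1; = 15626; G_3 = 15626−1 = 15625
step 3: 15625 = 5^(5 + 1); sub 6 for 5: 6^(6 + 1); = 279936; G_4 = 279936−1 = 279935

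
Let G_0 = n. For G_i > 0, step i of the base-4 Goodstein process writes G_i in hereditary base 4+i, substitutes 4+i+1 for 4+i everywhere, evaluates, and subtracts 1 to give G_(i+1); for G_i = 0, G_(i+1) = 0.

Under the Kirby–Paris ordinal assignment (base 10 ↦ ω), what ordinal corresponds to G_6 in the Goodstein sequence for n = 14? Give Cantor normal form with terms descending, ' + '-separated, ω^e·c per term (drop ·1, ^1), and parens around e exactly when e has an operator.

[0] 14 ≡ 3·4 + 2 (base 4). Lift 5: 17. −1: 16.
[1] 16 ≡ 3·5 + 1 (base 5). Lift 6: 19. −1: 18.
[2] 18 ≡ 3·6 (base 6). Lift 7: 21. −1: 20.
[3] 20 ≡ 2·7 + 6 (base 7). Lift 8: 22. −1: 21.
[4] 21 ≡ 2·8 + 5 (base 8). Lift 9: 23. −1: 22.
[5] 22 ≡ 2·9 + 4 (base 9). Lift 10: 24. −1: 23.
[6] 23 ≡ 2·10 + 3 (base 10). Lift 11: 25. −1: 24.

ω·2 + 3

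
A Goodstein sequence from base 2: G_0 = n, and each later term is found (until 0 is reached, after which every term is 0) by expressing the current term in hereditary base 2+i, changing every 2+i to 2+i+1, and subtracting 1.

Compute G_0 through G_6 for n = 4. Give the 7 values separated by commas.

4 —HB2→ 2^2 —bump→ 3^3 = 27 —(−1)→ 26
26 —HB3→ 2·3^2 + 2·3 + 2 —bump→ 2·4^2 + 2·4 + 2 = 42 —(−1)→ 41
41 —HB4→ 2·4^2 + 2·4 + 1 —bump→ 2·5^2 + 2·5 + 1 = 61 —(−1)→ 60
60 —HB5→ 2·5^2 + 2·5 —bump→ 2·6^2 + 2·6 = 84 —(−1)→ 83
83 —HB6→ 2·6^2 + 6 + 5 —bump→ 2·7^2 + 7 + 5 = 110 —(−1)→ 109
109 —HB7→ 2·7^2 + 7 + 4 —bump→ 2·8^2 + 8 + 4 = 140 —(−1)→ 139

4, 26, 41, 60, 83, 109, 139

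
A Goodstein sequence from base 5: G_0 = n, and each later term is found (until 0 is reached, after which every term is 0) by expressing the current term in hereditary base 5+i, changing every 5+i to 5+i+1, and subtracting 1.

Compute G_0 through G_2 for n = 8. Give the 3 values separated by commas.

8, 8, 8

base 5: 8 = 5 + 3; at 6: 6 + 3 = 9; next = 8
base 6: 8 = 6 + 2; at 7: 7 + 2 = 9; next = 8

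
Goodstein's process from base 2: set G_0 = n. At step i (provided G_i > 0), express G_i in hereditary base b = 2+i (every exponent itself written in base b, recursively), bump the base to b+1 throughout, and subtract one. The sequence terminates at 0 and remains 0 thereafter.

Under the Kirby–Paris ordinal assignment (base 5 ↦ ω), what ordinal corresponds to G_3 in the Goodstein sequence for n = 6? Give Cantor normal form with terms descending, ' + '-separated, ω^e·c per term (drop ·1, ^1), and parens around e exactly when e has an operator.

ω^ω

G_0=6  [base 2] 2^2 + 2  →[2↦3]→  3^3 + 3 = 30  −1 ⇒ G_1=29
G_1=29  [base 3] 3^3 + 2  →[3↦4]→  4^4 + 2 = 258  −1 ⇒ G_2=257
G_2=257  [base 4] 4^4 + 1  →[4↦5]→  5^5 + 1 = 3126  −1 ⇒ G_3=3125
G_3=3125  [base 5] 5^5  →[5↦6]→  6^6 = 46656  −1 ⇒ G_4=46655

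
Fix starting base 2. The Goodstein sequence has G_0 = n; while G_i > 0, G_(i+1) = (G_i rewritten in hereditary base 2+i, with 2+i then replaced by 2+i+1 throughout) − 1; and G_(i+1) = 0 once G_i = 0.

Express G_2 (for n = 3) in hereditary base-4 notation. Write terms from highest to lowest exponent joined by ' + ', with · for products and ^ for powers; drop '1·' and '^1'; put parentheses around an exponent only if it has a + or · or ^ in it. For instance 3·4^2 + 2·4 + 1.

3

G_0 = 3. HB_2(3) = 2 + 1. Bump = 4. G_1 = 3.
G_1 = 3. HB_3(3) = 3. Bump = 4. G_2 = 3.
G_2 = 3. HB_4(3) = 3. Bump = 3. G_3 = 2.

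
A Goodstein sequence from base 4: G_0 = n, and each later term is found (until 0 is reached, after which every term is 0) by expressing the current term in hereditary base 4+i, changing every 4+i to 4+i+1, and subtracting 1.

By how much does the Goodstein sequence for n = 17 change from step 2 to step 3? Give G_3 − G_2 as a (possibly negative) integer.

17 —HB4→ 4^2 + 1 —bump→ 5^2 + 1 = 26 —(−1)→ 25
25 —HB5→ 5^2 —bump→ 6^2 = 36 —(−1)→ 35
35 —HB6→ 5·6 + 5 —bump→ 5·7 + 5 = 40 —(−1)→ 39

4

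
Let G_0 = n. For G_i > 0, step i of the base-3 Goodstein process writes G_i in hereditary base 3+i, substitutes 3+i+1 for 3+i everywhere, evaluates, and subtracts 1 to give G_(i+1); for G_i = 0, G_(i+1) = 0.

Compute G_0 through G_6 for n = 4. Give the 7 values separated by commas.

4, 4, 4, 3, 2, 1, 0

G_0=4  [base 3] 3 + 1  →[3↦4]→  4 + 1 = 5  −1 ⇒ G_1=4
G_1=4  [base 4] 4  →[4↦5]→  5 = 5  −1 ⇒ G_2=4
G_2=4  [base 5] 4  →[5↦6]→  4 = 4  −1 ⇒ G_3=3
G_3=3  [base 6] 3  →[6↦7]→  3 = 3  −1 ⇒ G_4=2
G_4=2  [base 7] 2  →[7↦8]→  2 = 2  −1 ⇒ G_5=1
G_5=1  [base 8] 1  →[8↦9]→  1 = 1  −1 ⇒ G_6=0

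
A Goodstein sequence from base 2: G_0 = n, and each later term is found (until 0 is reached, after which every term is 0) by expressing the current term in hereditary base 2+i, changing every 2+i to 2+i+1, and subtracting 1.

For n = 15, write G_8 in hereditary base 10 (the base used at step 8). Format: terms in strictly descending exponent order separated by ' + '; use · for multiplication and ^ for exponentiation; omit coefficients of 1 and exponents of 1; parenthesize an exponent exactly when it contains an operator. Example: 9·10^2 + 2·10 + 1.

base 2: 15 = 2^(2 + 1) + 2^2 + 2 + 1; at 3: 3^(3 + 1) + 3^3 + 3 + 1 = 112; next = 111
base 3: 111 = 3^(3 + 1) + 3^3 + 3; at 4: 4^(4 + 1) + 4^4 + 4 = 1284; next = 1283
base 4: 1283 = 4^(4 + 1) + 4^4 + 3; at 5: 5^(5 + 1) + 5^5 + 3 = 18753; next = 18752
base 5: 18752 = 5^(5 + 1) + 5^5 + 2; at 6: 6^(6 + 1) + 6^6 + 2 = 326594; next = 326593
base 6: 326593 = 6^(6 + 1) + 6^6 + 1; at 7: 7^(7 + 1) + 7^7 + 1 = 6588345; next = 6588344
base 7: 6588344 = 7^(7 + 1) + 7^7; at 8: 8^(8 + 1) + 8^8 = 150994944; next = 150994943
base 8: 150994943 = 8^(8 + 1) + 7·8^7 + 7·8^6 + 7·8^5 + 7·8^4 + 7·8^3 + 7·8^2 + 7·8 + 7; at 9: 9^(9 + 1) + 7·9^7 + 7·9^6 + 7·9^5 + 7·9^4 + 7·9^3 + 7·9^2 + 7·9 + 7 = 3524450281; next = 3524450280
base 9: 3524450280 = 9^(9 + 1) + 7·9^7 + 7·9^6 + 7·9^5 + 7·9^4 + 7·9^3 + 7·9^2 + 7·9 + 6; at 10: 10^(10 + 1) + 7·10^7 + 7·10^6 + 7·10^5 + 7·10^4 + 7·10^3 + 7·10^2 + 7·10 + 6 = 100077777776; next = 100077777775
base 10: 100077777775 = 10^(10 + 1) + 7·10^7 + 7·10^6 + 7·10^5 + 7·10^4 + 7·10^3 + 7·10^2 + 7·10 + 5; at 11: 11^(11 + 1) + 7·11^7 + 7·11^6 + 7·11^5 + 7·11^4 + 7·11^3 + 7·11^2 + 7·11 + 5 = 3138578427935; next = 3138578427934

10^(10 + 1) + 7·10^7 + 7·10^6 + 7·10^5 + 7·10^4 + 7·10^3 + 7·10^2 + 7·10 + 5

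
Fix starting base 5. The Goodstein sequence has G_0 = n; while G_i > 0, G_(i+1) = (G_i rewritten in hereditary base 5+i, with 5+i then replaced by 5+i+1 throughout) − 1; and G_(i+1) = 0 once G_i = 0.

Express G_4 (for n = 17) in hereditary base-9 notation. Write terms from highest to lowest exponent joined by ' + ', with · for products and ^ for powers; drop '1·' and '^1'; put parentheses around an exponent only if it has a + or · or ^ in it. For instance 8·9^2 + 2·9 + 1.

G_0 = 17. HB_5(17) = 3·5 + 2. Bump = 20. G_1 = 19.
G_1 = 19. HB_6(19) = 3·6 + 1. Bump = 22. G_2 = 21.
G_2 = 21. HB_7(21) = 3·7. Bump = 24. G_3 = 23.
G_3 = 23. HB_8(23) = 2·8 + 7. Bump = 25. G_4 = 24.

2·9 + 6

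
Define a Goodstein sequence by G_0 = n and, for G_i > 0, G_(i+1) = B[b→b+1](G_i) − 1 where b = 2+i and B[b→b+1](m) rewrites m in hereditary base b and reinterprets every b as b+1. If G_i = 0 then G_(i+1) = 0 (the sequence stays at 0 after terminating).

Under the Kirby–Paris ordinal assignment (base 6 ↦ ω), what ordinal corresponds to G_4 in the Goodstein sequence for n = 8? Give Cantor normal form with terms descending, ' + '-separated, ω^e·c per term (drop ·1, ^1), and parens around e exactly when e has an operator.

ω^ω·2 + ω^2·2 + ω + 5

step 0: 8 = 2^(2 + 1); sub 3 for 2: 3^(3 + 1); = 81; G_1 = 81−1 = 80
step 1: 80 = 2·3^3 + 2·3^2 + 2·3 + 2; sub 4 for 3: 2·4^4 + 2·4^2 + 2·4 + 2; = 554; G_2 = 554−1 = 553
step 2: 553 = 2·4^4 + 2·4^2 + 2·4 + 1; sub 5 for 4: 2·5^5 + 2·5^2 + 2·5 + 1; = 6311; G_3 = 6311−1 = 6310
step 3: 6310 = 2·5^5 + 2·5^2 + 2·5; sub 6 for 5: 2·6^6 + 2·6^2 + 2·6; = 93396; G_4 = 93396−1 = 93395
step 4: 93395 = 2·6^6 + 2·6^2 + 6 + 5; sub 7 for 6: 2·7^7 + 2·7^2 + 7 + 5; = 1647196; G_5 = 1647196−1 = 1647195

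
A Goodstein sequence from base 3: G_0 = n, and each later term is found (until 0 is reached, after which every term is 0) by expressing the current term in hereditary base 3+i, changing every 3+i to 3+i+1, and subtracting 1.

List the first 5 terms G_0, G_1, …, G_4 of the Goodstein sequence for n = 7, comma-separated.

7, 8, 9, 9, 9

G_0 = 7. HB_3(7) = 2·3 + 1. Bump = 9. G_1 = 8.
G_1 = 8. HB_4(8) = 2·4. Bump = 10. G_2 = 9.
G_2 = 9. HB_5(9) = 5 + 4. Bump = 10. G_3 = 9.
G_3 = 9. HB_6(9) = 6 + 3. Bump = 10. G_4 = 9.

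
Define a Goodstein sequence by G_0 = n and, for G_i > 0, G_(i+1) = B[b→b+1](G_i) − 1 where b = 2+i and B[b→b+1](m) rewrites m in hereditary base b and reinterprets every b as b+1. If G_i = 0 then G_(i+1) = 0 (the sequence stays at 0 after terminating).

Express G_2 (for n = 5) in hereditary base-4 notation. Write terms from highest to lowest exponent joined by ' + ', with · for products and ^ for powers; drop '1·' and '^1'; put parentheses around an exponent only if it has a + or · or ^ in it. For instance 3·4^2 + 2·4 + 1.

3·4^3 + 3·4^2 + 3·4 + 3

i=0: 5 = 2^2 + 1 (b=2); 2→3: 3^3 + 1 = 28; 28−1 = 27
i=1: 27 = 3^3 (b=3); 3→4: 4^4 = 256; 256−1 = 255
i=2: 255 = 3·4^3 + 3·4^2 + 3·4 + 3 (b=4); 4→5: 3·5^3 + 3·5^2 + 3·5 + 3 = 468; 468−1 = 467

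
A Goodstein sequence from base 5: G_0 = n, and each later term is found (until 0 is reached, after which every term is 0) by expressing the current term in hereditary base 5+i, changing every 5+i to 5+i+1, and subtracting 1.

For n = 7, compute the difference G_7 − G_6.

base 5: 7 = 5 + 2; at 6: 6 + 2 = 8; next = 7
base 6: 7 = 6 + 1; at 7: 7 + 1 = 8; next = 7
base 7: 7 = 7; at 8: 8 = 8; next = 7
base 8: 7 = 7; at 9: 7 = 7; next = 6
base 9: 6 = 6; at 10: 6 = 6; next = 5
base 10: 5 = 5; at 11: 5 = 5; next = 4
base 11: 4 = 4; at 12: 4 = 4; next = 3

-1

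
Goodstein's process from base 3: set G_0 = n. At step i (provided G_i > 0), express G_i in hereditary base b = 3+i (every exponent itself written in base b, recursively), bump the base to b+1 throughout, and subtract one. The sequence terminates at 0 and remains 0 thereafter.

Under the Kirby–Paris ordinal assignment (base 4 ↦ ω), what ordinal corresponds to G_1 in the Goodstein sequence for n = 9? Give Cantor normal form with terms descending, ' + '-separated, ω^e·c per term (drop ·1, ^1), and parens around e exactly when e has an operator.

ω·3 + 3

(0) 9|_3 = 3^2 ↦ 4^2|_4 = 16 ⇒ 15
(1) 15|_4 = 3·4 + 3 ↦ 3·5 + 3|_5 = 18 ⇒ 17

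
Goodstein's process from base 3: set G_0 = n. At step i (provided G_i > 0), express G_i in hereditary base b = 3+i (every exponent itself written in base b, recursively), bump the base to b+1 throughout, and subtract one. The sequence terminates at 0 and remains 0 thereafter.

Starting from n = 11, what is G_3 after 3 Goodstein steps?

base 3: 11 = 3^2 + 2; at 4: 4^2 + 2 = 18; next = 17
base 4: 17 = 4^2 + 1; at 5: 5^2 + 1 = 26; next = 25
base 5: 25 = 5^2; at 6: 6^2 = 36; next = 35
base 6: 35 = 5·6 + 5; at 7: 5·7 + 5 = 40; next = 39

35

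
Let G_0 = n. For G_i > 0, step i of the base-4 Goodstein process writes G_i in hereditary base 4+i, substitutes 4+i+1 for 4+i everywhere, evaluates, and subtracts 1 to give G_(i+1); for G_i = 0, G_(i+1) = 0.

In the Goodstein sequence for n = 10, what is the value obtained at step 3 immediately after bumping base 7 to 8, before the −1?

14

G_0 = 10. HB_4(10) = 2·4 + 2. Bump = 12. G_1 = 11.
G_1 = 11. HB_5(11) = 2·5 + 1. Bump = 13. G_2 = 12.
G_2 = 12. HB_6(12) = 2·6. Bump = 14. G_3 = 13.
G_3 = 13. HB_7(13) = 7 + 6. Bump = 14. G_4 = 13.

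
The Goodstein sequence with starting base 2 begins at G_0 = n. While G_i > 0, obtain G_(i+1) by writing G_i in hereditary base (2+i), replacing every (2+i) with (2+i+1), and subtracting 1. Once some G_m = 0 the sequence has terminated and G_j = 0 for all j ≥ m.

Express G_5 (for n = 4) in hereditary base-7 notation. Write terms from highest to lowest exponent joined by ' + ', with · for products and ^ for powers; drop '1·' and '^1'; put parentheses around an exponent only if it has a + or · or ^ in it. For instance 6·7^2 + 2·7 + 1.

(0) 4|_2 = 2^2 ↦ 3^3|_3 = 27 ⇒ 26
(1) 26|_3 = 2·3^2 + 2·3 + 2 ↦ 2·4^2 + 2·4 + 2|_4 = 42 ⇒ 41
(2) 41|_4 = 2·4^2 + 2·4 + 1 ↦ 2·5^2 + 2·5 + 1|_5 = 61 ⇒ 60
(3) 60|_5 = 2·5^2 + 2·5 ↦ 2·6^2 + 2·6|_6 = 84 ⇒ 83
(4) 83|_6 = 2·6^2 + 6 + 5 ↦ 2·7^2 + 7 + 5|_7 = 110 ⇒ 109
(5) 109|_7 = 2·7^2 + 7 + 4 ↦ 2·8^2 + 8 + 4|_8 = 140 ⇒ 139

2·7^2 + 7 + 4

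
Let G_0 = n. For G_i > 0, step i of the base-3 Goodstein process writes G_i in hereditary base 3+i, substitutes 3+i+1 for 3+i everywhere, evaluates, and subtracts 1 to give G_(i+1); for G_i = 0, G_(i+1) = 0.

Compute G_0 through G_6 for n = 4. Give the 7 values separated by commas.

4, 4, 4, 3, 2, 1, 0

step 0: 4 = 3 + 1; sub 4 for 3: 4 + 1; = 5; G_1 = 5−1 = 4
step 1: 4 = 4; sub 5 for 4: 5; = 5; G_2 = 5−1 = 4
step 2: 4 = 4; sub 6 for 5: 4; = 4; G_3 = 4−1 = 3
step 3: 3 = 3; sub 7 for 6: 3; = 3; G_4 = 3−1 = 2
step 4: 2 = 2; sub 8 for 7: 2; = 2; G_5 = 2−1 = 1
step 5: 1 = 1; sub 9 for 8: 1; = 1; G_6 = 1−1 = 0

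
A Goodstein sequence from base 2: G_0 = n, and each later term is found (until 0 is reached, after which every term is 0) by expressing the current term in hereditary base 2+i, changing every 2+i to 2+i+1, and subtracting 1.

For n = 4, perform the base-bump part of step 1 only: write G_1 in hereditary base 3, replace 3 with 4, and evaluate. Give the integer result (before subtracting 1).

G_0=4  [base 2] 2^2  →[2↦3]→  3^3 = 27  −1 ⇒ G_1=26
G_1=26  [base 3] 2·3^2 + 2·3 + 2  →[3↦4]→  2·4^2 + 2·4 + 2 = 42  −1 ⇒ G_2=41

42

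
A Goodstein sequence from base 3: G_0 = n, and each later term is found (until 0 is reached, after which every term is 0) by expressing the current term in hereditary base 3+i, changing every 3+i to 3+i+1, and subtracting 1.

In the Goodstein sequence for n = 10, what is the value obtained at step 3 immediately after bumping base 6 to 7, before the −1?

31

step 0: 10 = 3^2 + 1; sub 4 for 3: 4^2 + 1; = 17; G_1 = 17−1 = 16
step 1: 16 = 4^2; sub 5 for 4: 5^2; = 25; G_2 = 25−1 = 24
step 2: 24 = 4·5 + 4; sub 6 for 5: 4·6 + 4; = 28; G_3 = 28−1 = 27
step 3: 27 = 4·6 + 3; sub 7 for 6: 4·7 + 3; = 31; G_4 = 31−1 = 30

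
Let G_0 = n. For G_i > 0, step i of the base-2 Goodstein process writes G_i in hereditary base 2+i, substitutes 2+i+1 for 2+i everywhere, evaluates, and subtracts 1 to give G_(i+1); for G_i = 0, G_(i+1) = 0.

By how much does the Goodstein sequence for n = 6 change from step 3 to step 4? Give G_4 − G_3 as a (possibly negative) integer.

base 2: 6 = 2^2 + 2; at 3: 3^3 + 3 = 30; next = 29
base 3: 29 = 3^3 + 2; at 4: 4^4 + 2 = 258; next = 257
base 4: 257 = 4^4 + 1; at 5: 5^5 + 1 = 3126; next = 3125
base 5: 3125 = 5^5; at 6: 6^6 = 46656; next = 46655

43530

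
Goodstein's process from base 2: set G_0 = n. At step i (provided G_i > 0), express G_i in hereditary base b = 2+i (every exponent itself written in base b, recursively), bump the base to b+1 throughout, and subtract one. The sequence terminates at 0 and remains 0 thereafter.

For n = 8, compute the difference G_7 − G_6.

741286580

G_0 = 8. HB_2(8) = 2^(2 + 1). Bump = 81. G_1 = 80.
G_1 = 80. HB_3(80) = 2·3^3 + 2·3^2 + 2·3 + 2. Bump = 554. G_2 = 553.
G_2 = 553. HB_4(553) = 2·4^4 + 2·4^2 + 2·4 + 1. Bump = 6311. G_3 = 6310.
G_3 = 6310. HB_5(6310) = 2·5^5 + 2·5^2 + 2·5. Bump = 93396. G_4 = 93395.
G_4 = 93395. HB_6(93395) = 2·6^6 + 2·6^2 + 6 + 5. Bump = 1647196. G_5 = 1647195.
G_5 = 1647195. HB_7(1647195) = 2·7^7 + 2·7^2 + 7 + 4. Bump = 33554572. G_6 = 33554571.
G_6 = 33554571. HB_8(33554571) = 2·8^8 + 2·8^2 + 8 + 3. Bump = 774841152. G_7 = 774841151.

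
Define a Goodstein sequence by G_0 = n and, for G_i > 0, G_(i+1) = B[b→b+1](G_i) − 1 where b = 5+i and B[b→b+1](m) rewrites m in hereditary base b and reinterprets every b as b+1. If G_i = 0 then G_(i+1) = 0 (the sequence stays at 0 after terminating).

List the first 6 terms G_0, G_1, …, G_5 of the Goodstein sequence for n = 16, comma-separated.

16, 18, 20, 21, 22, 23

(0) 16|_5 = 3·5 + 1 ↦ 3·6 + 1|_6 = 19 ⇒ 18
(1) 18|_6 = 3·6 ↦ 3·7|_7 = 21 ⇒ 20
(2) 20|_7 = 2·7 + 6 ↦ 2·8 + 6|_8 = 22 ⇒ 21
(3) 21|_8 = 2·8 + 5 ↦ 2·9 + 5|_9 = 23 ⇒ 22
(4) 22|_9 = 2·9 + 4 ↦ 2·10 + 4|_10 = 24 ⇒ 23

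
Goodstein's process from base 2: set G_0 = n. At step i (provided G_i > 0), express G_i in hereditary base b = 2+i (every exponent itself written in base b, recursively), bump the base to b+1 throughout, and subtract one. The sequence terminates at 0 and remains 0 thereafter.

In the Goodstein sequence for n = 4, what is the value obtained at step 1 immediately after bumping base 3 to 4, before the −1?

42

(0) 4|_2 = 2^2 ↦ 3^3|_3 = 27 ⇒ 26
(1) 26|_3 = 2·3^2 + 2·3 + 2 ↦ 2·4^2 + 2·4 + 2|_4 = 42 ⇒ 41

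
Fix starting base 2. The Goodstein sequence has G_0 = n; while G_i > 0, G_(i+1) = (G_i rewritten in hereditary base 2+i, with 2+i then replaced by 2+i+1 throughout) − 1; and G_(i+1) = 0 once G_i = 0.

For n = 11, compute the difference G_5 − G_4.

5484864

[0] 11 ≡ 2^(2 + 1) + 2 + 1 (base 2). Lift 3: 85. −1: 84.
[1] 84 ≡ 3^(3 + 1) + 3 (base 3). Lift 4: 1028. −1: 1027.
[2] 1027 ≡ 4^(4 + 1) + 3 (base 4). Lift 5: 15628. −1: 15627.
[3] 15627 ≡ 5^(5 + 1) + 2 (base 5). Lift 6: 279938. −1: 279937.
[4] 279937 ≡ 6^(6 + 1) + 1 (base 6). Lift 7: 5764802. −1: 5764801.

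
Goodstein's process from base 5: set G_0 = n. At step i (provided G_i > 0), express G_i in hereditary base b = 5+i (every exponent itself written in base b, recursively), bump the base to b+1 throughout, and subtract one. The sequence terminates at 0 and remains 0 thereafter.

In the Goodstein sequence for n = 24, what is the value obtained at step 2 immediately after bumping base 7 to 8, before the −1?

34

G_0 = 24. HB_5(24) = 4·5 + 4. Bump = 28. G_1 = 27.
G_1 = 27. HB_6(27) = 4·6 + 3. Bump = 31. G_2 = 30.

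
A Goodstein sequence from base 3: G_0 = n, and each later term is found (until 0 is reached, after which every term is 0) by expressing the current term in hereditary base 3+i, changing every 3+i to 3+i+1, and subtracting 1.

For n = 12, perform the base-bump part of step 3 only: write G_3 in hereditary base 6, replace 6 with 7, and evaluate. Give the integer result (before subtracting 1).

G_0=12  [base 3] 3^2 + 3  →[3↦4]→  4^2 + 4 = 20  −1 ⇒ G_1=19
G_1=19  [base 4] 4^2 + 3  →[4↦5]→  5^2 + 3 = 28  −1 ⇒ G_2=27
G_2=27  [base 5] 5^2 + 2  →[5↦6]→  6^2 + 2 = 38  −1 ⇒ G_3=37
G_3=37  [base 6] 6^2 + 1  →[6↦7]→  7^2 + 1 = 50  −1 ⇒ G_4=49

50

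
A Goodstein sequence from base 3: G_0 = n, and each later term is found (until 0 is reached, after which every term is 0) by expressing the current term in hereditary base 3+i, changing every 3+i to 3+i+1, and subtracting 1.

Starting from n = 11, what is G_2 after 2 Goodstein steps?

base 3: 11 = 3^2 + 2; at 4: 4^2 + 2 = 18; next = 17
base 4: 17 = 4^2 + 1; at 5: 5^2 + 1 = 26; next = 25
base 5: 25 = 5^2; at 6: 6^2 = 36; next = 35

25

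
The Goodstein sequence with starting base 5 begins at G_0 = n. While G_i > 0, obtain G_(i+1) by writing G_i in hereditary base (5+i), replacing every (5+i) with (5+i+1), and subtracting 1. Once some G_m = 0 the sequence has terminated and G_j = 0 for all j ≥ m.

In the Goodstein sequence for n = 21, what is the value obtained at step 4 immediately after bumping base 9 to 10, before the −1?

base 5: 21 = 4·5 + 1; at 6: 4·6 + 1 = 25; next = 24
base 6: 24 = 4·6; at 7: 4·7 = 28; next = 27
base 7: 27 = 3·7 + 6; at 8: 3·8 + 6 = 30; next = 29
base 8: 29 = 3·8 + 5; at 9: 3·9 + 5 = 32; next = 31
base 9: 31 = 3·9 + 4; at 10: 3·10 + 4 = 34; next = 33

34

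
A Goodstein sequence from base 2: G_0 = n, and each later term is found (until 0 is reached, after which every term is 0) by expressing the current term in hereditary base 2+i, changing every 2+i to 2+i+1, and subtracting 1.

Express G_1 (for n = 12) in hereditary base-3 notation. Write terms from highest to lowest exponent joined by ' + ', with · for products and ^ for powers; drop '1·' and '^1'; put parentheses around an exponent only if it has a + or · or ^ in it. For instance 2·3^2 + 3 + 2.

(0) 12|_2 = 2^(2 + 1) + 2^2 ↦ 3^(3 + 1) + 3^3|_3 = 108 ⇒ 107
(1) 107|_3 = 3^(3 + 1) + 2·3^2 + 2·3 + 2 ↦ 4^(4 + 1) + 2·4^2 + 2·4 + 2|_4 = 1066 ⇒ 1065

3^(3 + 1) + 2·3^2 + 2·3 + 2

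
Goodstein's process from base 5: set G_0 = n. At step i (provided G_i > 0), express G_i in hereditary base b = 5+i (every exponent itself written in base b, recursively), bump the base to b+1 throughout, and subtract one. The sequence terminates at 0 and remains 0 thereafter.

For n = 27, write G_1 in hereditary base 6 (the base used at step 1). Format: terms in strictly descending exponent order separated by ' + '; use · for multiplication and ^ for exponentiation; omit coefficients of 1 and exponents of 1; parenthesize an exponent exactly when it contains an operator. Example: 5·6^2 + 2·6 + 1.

G_0=27  [base 5] 5^2 + 2  →[5↦6]→  6^2 + 2 = 38  −1 ⇒ G_1=37
G_1=37  [base 6] 6^2 + 1  →[6↦7]→  7^2 + 1 = 50  −1 ⇒ G_2=49

6^2 + 1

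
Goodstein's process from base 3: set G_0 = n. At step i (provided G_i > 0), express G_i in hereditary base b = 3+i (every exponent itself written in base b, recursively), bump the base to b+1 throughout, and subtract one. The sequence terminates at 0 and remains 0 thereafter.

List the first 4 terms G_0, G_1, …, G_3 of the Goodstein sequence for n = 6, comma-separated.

6, 7, 7, 7

G_0=6  [base 3] 2·3  →[3↦4]→  2·4 = 8  −1 ⇒ G_1=7
G_1=7  [base 4] 4 + 3  →[4↦5]→  5 + 3 = 8  −1 ⇒ G_2=7
G_2=7  [base 5] 5 + 2  →[5↦6]→  6 + 2 = 8  −1 ⇒ G_3=7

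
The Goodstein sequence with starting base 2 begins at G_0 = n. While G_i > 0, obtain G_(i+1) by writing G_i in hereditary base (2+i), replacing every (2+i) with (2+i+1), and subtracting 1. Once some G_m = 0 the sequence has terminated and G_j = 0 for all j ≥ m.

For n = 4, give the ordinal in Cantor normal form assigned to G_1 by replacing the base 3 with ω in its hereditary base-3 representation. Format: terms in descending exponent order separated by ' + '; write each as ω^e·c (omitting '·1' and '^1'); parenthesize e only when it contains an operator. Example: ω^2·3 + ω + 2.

4 —HB2→ 2^2 —bump→ 3^3 = 27 —(−1)→ 26
26 —HB3→ 2·3^2 + 2·3 + 2 —bump→ 2·4^2 + 2·4 + 2 = 42 —(−1)→ 41

ω^2·2 + ω·2 + 2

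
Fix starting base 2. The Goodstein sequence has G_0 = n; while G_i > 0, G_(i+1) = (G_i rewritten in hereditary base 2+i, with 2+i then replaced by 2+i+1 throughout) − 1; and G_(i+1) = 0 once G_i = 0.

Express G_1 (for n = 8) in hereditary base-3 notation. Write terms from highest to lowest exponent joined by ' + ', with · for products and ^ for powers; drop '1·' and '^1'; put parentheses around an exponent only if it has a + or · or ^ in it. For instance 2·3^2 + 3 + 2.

2·3^3 + 2·3^2 + 2·3 + 2

i=0: 8 = 2^(2 + 1) (b=2); 2→3: 3^(3 + 1) = 81; 81−1 = 80
i=1: 80 = 2·3^3 + 2·3^2 + 2·3 + 2 (b=3); 3→4: 2·4^4 + 2·4^2 + 2·4 + 2 = 554; 554−1 = 553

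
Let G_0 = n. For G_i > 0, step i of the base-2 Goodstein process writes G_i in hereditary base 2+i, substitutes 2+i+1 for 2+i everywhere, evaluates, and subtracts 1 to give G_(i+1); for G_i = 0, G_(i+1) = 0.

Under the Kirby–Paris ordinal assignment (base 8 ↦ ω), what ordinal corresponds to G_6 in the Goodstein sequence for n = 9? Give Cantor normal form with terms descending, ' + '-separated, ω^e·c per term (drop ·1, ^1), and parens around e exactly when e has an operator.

G_0=9  [base 2] 2^(2 + 1) + 1  →[2↦3]→  3^(3 + 1) + 1 = 82  −1 ⇒ G_1=81
G_1=81  [base 3] 3^(3 + 1)  →[3↦4]→  4^(4 + 1) = 1024  −1 ⇒ G_2=1023
G_2=1023  [base 4] 3·4^4 + 3·4^3 + 3·4^2 + 3·4 + 3  →[4↦5]→  3·5^5 + 3·5^3 + 3·5^2 + 3·5 + 3 = 9843  −1 ⇒ G_3=9842
G_3=9842  [base 5] 3·5^5 + 3·5^3 + 3·5^2 + 3·5 + 2  →[5↦6]→  3·6^6 + 3·6^3 + 3·6^2 + 3·6 + 2 = 140744  −1 ⇒ G_4=140743
G_4=140743  [base 6] 3·6^6 + 3·6^3 + 3·6^2 + 3·6 + 1  →[6↦7]→  3·7^7 + 3·7^3 + 3·7^2 + 3·7 + 1 = 2471827  −1 ⇒ G_5=2471826
G_5=2471826  [base 7] 3·7^7 + 3·7^3 + 3·7^2 + 3·7  →[7↦8]→  3·8^8 + 3·8^3 + 3·8^2 + 3·8 = 50333400  −1 ⇒ G_6=50333399
G_6=50333399  [base 8] 3·8^8 + 3·8^3 + 3·8^2 + 2·8 + 7  →[8↦9]→  3·9^9 + 3·9^3 + 3·9^2 + 2·9 + 7 = 1162263922  −1 ⇒ G_7=1162263921

ω^ω·3 + ω^3·3 + ω^2·3 + ω·2 + 7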